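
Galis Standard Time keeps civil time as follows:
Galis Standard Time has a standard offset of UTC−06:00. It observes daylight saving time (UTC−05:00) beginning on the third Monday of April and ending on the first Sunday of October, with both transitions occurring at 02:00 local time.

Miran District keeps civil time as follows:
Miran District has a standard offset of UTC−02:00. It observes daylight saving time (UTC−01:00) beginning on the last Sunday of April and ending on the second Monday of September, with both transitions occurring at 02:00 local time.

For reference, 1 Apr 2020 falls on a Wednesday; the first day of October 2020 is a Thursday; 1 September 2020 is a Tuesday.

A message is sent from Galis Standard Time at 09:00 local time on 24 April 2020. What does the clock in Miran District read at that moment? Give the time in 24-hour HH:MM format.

12:00

1 April 2020 is a Wednesday, so the first Monday is April 6 and the third is April 20.
1 October 2020 is a Thursday, so the first Sunday is October 4.
Daylight saving runs 20 April – 4 October; 24 April 2020 is inside that window, so Galis Standard Time is at UTC−05:00.
09:00 Galis Standard Time + 5h = 14:00 UTC.
1 April 2020 is a Wednesday, so Sundays fall on 5, 12, 19, 26; the last is April 26.
1 September 2020 is a Tuesday, so the first Monday is September 7 and the second is September 14.
At the standard offset (UTC−02:00), 14:00 UTC − 2h = 12:00 Miran District standard time.
The standard-time date in Miran District, 24 April 2020, does not fall between 26 April and 14 September, so daylight saving is not in effect and Miran District is at UTC−02:00.
14:00 UTC − 2h = 12:00 Miran District.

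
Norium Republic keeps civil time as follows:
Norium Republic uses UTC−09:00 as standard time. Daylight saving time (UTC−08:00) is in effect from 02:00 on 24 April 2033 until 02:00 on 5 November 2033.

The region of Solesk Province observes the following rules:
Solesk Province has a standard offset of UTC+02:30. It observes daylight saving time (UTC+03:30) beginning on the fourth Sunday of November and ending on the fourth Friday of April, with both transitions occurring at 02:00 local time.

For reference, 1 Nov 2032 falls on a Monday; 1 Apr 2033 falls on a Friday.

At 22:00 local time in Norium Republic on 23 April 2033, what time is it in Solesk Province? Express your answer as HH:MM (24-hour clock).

09:30

23 April 2033 does not fall between 24 April and 5 November, so daylight saving is not in effect and Norium Republic is at UTC−09:00.
22:00 Norium Republic + 9h = 07:00 UTC (rolling into the next day, 24 April 2033).
1 November 2032 is a Monday, so the first Sunday is November 7 and the fourth is November 28.
1 April 2033 is a Friday, so the first Friday is April 1 and the fourth is April 22.
At the standard offset (UTC+02:30), 07:00 UTC + 2h30m = 09:30 Solesk Province standard time.
The standard-time date in Solesk Province, 24 April 2033, does not fall between 28 November 2032 and 22 April 2033, so daylight saving is not in effect and Solesk Province is at UTC+02:30.
07:00 UTC + 2h30m = 09:30 Solesk Province.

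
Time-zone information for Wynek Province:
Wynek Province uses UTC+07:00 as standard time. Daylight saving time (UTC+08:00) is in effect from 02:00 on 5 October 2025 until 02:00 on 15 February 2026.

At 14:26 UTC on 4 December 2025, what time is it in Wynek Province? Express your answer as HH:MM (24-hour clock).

22:26

At the standard offset (UTC+07:00), 14:26 UTC + 7h = 21:26 Wynek Province standard time.
Daylight saving runs 5 October 2025 – 15 February 2026; the standard-time date in Wynek Province, 4 December 2025, is inside that window, so Wynek Province is at UTC+08:00.
14:26 UTC + 8h = 22:26 local.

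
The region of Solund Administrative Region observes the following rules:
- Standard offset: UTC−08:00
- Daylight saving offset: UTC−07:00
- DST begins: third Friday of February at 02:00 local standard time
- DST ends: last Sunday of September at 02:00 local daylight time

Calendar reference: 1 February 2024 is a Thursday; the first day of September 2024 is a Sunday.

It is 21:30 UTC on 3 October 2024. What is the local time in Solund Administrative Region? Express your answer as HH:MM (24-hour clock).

1 February 2024 is a Thursday, so the first Friday is February 2 and the third is February 16.
1 September 2024 is a Sunday, so Sundays fall on 1, 8, 15, 22, 29; the last is September 29.
At the standard offset (UTC−08:00), 21:30 UTC − 8h = 13:30 Solund Administrative Region standard time.
The standard-time date in Solund Administrative Region, 3 October 2024, does not fall between 16 February and 29 September, so daylight saving is not in effect and Solund Administrative Region is at UTC−08:00.
21:30 UTC − 8h = 13:30 local.

13:30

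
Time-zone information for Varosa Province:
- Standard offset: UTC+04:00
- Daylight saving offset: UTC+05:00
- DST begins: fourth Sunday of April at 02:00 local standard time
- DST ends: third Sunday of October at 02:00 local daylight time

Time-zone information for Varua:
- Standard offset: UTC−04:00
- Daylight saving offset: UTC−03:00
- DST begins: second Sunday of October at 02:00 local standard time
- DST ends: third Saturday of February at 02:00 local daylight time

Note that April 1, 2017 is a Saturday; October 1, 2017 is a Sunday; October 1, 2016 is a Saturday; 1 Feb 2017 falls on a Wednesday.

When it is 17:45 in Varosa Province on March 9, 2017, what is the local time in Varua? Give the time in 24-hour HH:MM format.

1 April 2017 is a Saturday, so the first Sunday is April 2 and the fourth is April 23.
1 October 2017 is a Sunday, so the first Sunday is October 1 and the third is October 15.
March 9, 2017 is outside the daylight-saving period (23 April – 15 October), so Varosa Province is on standard time, UTC+04:00.
17:45 Varosa Province − 4h = 13:45 UTC.
1 October 2016 is a Saturday, so the first Sunday is October 2 and the second is October 9.
1 February 2017 is a Wednesday, so the first Saturday is February 4 and the third is February 18.
At the standard offset (UTC−04:00), 13:45 UTC − 4h = 09:45 Varua standard time.
Daylight saving runs 9 October 2016 – 18 February 2017; the standard-time date in Varua, March 9, 2017, is outside that window, so Varua is on standard time at UTC−04:00.
13:45 UTC − 4h = 09:45 Varua.

09:45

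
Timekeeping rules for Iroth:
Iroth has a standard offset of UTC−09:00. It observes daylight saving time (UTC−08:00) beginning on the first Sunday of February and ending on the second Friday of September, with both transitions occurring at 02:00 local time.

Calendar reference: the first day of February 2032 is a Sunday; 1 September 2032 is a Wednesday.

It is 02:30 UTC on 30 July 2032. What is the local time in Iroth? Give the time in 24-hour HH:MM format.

18:30

1 February 2032 is a Sunday, so the first Sunday is February 1.
1 September 2032 is a Wednesday, so the first Friday is September 3 and the second is September 10.
At the standard offset (UTC−09:00), 02:30 UTC − 9h = 17:30 Iroth standard time (rolling into the previous day, 29 July 2032).
Daylight saving runs 1 February – 10 September; the standard-time date in Iroth, 29 July 2032, is inside that window, so Iroth is at UTC−08:00.
02:30 UTC − 8h = 18:30 local (rolling into the previous day, 29 July 2032).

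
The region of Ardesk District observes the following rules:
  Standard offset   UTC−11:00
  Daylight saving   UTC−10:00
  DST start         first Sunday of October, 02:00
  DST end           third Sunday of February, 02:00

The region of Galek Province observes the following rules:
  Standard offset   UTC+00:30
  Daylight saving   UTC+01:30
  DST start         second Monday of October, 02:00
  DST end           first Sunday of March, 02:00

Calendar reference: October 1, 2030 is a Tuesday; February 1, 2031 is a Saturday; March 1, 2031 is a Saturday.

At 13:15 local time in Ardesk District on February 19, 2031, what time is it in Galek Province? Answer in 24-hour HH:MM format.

01:45

1 October 2030 is a Tuesday, so the first Sunday is October 6.
1 February 2031 is a Saturday, so the first Sunday is February 2 and the third is February 16.
February 19, 2031 is outside the daylight-saving period (6 October 2030 – 16 February 2031), so Ardesk District is on standard time, UTC−11:00.
13:15 Ardesk District + 11h = 00:15 UTC (rolling into the next day, 20 February 2031).
1 October 2030 is a Tuesday, so the first Monday is October 7 and the second is October 14.
1 March 2031 is a Saturday, so the first Sunday is March 2.
At the standard offset (UTC+00:30), 00:15 UTC + 0h30m = 00:45 Galek Province standard time.
Daylight saving runs 14 October 2030 – 2 March 2031; the standard-time date in Galek Province, February 20, 2031, is inside that window, so Galek Province is at UTC+01:30.
00:15 UTC + 1h30m = 01:45 Galek Province.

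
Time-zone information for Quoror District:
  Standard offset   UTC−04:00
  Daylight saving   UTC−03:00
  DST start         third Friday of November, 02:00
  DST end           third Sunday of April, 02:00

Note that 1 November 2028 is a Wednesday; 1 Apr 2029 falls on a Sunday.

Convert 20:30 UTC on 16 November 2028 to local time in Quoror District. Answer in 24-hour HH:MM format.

1 November 2028 is a Wednesday, so the first Friday is November 3 and the third is November 17.
1 April 2029 is a Sunday, so the first Sunday is April 1 and the third is April 15.
At the standard offset (UTC−04:00), 20:30 UTC − 4h = 16:30 Quoror District standard time.
Daylight saving runs 17 November 2028 – 15 April 2029; the standard-time date in Quoror District, 16 November 2028, is outside that window, so Quoror District is on standard time at UTC−04:00.
20:30 UTC − 4h = 16:30 local.

16:30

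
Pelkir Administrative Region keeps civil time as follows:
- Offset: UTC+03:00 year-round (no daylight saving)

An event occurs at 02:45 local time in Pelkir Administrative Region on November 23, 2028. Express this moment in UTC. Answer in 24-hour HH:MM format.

23:45

Pelkir Administrative Region stays on UTC+03:00 all year.
02:45 local − 3h = 23:45 UTC (rolling into the previous day, 22 November 2028).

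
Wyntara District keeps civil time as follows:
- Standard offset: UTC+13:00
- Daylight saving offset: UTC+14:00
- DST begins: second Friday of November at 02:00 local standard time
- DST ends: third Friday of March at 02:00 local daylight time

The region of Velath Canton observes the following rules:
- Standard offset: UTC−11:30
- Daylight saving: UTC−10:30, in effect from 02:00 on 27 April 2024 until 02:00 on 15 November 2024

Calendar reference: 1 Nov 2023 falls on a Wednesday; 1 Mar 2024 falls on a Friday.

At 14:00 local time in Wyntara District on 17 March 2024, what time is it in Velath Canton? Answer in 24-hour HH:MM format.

13:30

1 November 2023 is a Wednesday, so the first Friday is November 3 and the second is November 10.
1 March 2024 is a Friday, so the first Friday is March 1 and the third is March 15.
17 March 2024 is outside the daylight-saving period (10 November 2023 – 15 March 2024), so Wyntara District is on standard time, UTC+13:00.
14:00 Wyntara District − 13h = 01:00 UTC.
At the standard offset (UTC−11:30), 01:00 UTC − 11h30m = 13:30 Velath Canton standard time (rolling into the previous day, 16 March 2024).
The standard-time date in Velath Canton, 16 March 2024, does not fall between 27 April and 15 November, so daylight saving is not in effect and Velath Canton is at UTC−11:30.
01:00 UTC − 11h30m = 13:30 Velath Canton (rolling into the previous day, 16 March 2024).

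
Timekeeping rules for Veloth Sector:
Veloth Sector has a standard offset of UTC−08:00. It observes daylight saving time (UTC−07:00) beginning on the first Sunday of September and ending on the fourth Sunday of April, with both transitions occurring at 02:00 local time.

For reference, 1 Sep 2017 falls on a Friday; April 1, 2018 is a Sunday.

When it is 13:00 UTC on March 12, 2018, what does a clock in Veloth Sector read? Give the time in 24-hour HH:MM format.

1 September 2017 is a Friday, so the first Sunday is September 3.
1 April 2018 is a Sunday, so the first Sunday is April 1 and the fourth is April 22.
At the standard offset (UTC−08:00), 13:00 UTC − 8h = 05:00 Veloth Sector standard time.
The standard-time date in Veloth Sector, March 12, 2018, lies within the daylight-saving period (3 September 2017 – 22 April 2018), so Veloth Sector is on daylight time, UTC−07:00.
13:00 UTC − 7h = 06:00 local.

06:00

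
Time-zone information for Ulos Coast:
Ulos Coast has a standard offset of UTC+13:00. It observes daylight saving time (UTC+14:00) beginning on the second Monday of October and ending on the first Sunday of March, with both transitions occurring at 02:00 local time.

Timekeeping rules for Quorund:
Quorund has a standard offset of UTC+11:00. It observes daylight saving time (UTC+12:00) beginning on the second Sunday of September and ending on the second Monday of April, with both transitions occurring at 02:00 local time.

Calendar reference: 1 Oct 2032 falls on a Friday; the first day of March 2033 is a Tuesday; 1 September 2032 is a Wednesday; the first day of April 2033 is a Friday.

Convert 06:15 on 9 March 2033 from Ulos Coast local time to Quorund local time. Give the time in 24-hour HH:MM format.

05:15

1 October 2032 is a Friday, so the first Monday is October 4 and the second is October 11.
1 March 2033 is a Tuesday, so the first Sunday is March 6.
9 March 2033 is outside the daylight-saving period (11 October 2032 – 6 March 2033), so Ulos Coast is on standard time, UTC+13:00.
06:15 Ulos Coast − 13h = 17:15 UTC (rolling into the previous day, 8 March 2033).
1 September 2032 is a Wednesday, so the first Sunday is September 5 and the second is September 12.
1 April 2033 is a Friday, so the first Monday is April 4 and the second is April 11.
At the standard offset (UTC+11:00), 17:15 UTC + 11h = 04:15 Quorund standard time (rolling into the next day, 9 March 2033).
The standard-time date in Quorund, 9 March 2033, lies within the daylight-saving period (12 September 2032 – 11 April 2033), so Quorund is on daylight time, UTC+12:00.
17:15 UTC + 12h = 05:15 Quorund (rolling into the next day, 9 March 2033).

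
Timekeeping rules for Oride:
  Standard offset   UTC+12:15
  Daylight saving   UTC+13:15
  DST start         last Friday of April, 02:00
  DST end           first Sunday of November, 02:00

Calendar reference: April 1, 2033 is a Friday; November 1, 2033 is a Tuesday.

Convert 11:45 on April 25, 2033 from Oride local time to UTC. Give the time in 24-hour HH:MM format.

23:30

1 April 2033 is a Friday, so Fridays fall on 1, 8, 15, 22, 29; the last is April 29.
1 November 2033 is a Tuesday, so the first Sunday is November 6.
April 25, 2033 does not fall between 29 April and 6 November, so daylight saving is not in effect and Oride is at UTC+12:15.
11:45 local − 12h15m = 23:30 UTC (rolling into the previous day, 24 April 2033).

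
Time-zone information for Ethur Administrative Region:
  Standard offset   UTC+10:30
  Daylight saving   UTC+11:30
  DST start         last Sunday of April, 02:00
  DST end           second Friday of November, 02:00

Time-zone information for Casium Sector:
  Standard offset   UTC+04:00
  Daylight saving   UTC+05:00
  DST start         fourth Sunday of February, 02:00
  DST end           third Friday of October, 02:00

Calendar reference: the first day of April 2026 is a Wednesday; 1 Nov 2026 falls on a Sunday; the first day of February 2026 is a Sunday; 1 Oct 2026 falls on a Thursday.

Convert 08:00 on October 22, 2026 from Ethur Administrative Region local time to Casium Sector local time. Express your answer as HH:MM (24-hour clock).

1 April 2026 is a Wednesday, so Sundays fall on 5, 12, 19, 26; the last is April 26.
1 November 2026 is a Sunday, so the first Friday is November 6 and the second is November 13.
October 22, 2026 lies within the daylight-saving period (26 April – 13 November), so Ethur Administrative Region is on daylight time, UTC+11:30.
08:00 Ethur Administrative Region − 11h30m = 20:30 UTC (rolling into the previous day, 21 October 2026).
1 February 2026 is a Sunday, so the first Sunday is February 1 and the fourth is February 22.
1 October 2026 is a Thursday, so the first Friday is October 2 and the third is October 16.
At the standard offset (UTC+04:00), 20:30 UTC + 4h = 00:30 Casium Sector standard time (rolling into the next day, 22 October 2026).
The standard-time date in Casium Sector, October 22, 2026, does not fall between 22 February and 16 October, so daylight saving is not in effect and Casium Sector is at UTC+04:00.
20:30 UTC + 4h = 00:30 Casium Sector (rolling into the next day, 22 October 2026).

00:30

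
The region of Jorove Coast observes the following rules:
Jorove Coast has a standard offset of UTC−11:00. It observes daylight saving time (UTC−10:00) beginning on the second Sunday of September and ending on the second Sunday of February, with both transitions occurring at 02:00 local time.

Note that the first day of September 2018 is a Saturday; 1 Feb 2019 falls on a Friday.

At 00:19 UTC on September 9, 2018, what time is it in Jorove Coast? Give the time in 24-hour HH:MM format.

13:19

1 September 2018 is a Saturday, so the first Sunday is September 2 and the second is September 9.
1 February 2019 is a Friday, so the first Sunday is February 3 and the second is February 10.
At the standard offset (UTC−11:00), 00:19 UTC − 11h = 13:19 Jorove Coast standard time (rolling into the previous day, 8 September 2018).
Daylight saving runs 9 September 2018 – 10 February 2019; the standard-time date in Jorove Coast, September 8, 2018, is outside that window, so Jorove Coast is on standard time at UTC−11:00.
00:19 UTC − 11h = 13:19 local (rolling into the previous day, 8 September 2018).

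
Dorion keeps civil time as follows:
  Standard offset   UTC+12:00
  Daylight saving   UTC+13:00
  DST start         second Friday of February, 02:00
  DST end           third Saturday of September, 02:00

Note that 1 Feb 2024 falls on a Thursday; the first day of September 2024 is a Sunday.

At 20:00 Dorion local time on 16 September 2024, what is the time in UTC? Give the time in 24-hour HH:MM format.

07:00

1 February 2024 is a Thursday, so the first Friday is February 2 and the second is February 9.
1 September 2024 is a Sunday, so the first Saturday is September 7 and the third is September 21.
Daylight saving runs 9 February – 21 September; 16 September 2024 is inside that window, so Dorion is at UTC+13:00.
20:00 local − 13h = 07:00 UTC.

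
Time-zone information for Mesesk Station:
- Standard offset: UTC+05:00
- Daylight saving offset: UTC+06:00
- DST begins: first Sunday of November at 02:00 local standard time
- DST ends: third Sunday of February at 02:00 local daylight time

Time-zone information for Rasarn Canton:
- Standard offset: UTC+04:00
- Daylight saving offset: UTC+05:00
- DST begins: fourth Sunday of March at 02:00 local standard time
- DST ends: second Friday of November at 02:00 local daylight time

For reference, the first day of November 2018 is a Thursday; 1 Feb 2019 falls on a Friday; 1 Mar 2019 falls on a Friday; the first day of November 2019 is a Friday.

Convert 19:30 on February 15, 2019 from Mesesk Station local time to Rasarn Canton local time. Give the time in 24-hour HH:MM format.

17:30

1 November 2018 is a Thursday, so the first Sunday is November 4.
1 February 2019 is a Friday, so the first Sunday is February 3 and the third is February 17.
February 15, 2019 lies within the daylight-saving period (4 November 2018 – 17 February 2019), so Mesesk Station is on daylight time, UTC+06:00.
19:30 Mesesk Station − 6h = 13:30 UTC.
1 March 2019 is a Friday, so the first Sunday is March 3 and the fourth is March 24.
1 November 2019 is a Friday, so the first Friday is November 1 and the second is November 8.
At the standard offset (UTC+04:00), 13:30 UTC + 4h = 17:30 Rasarn Canton standard time.
The standard-time date in Rasarn Canton, February 15, 2019, is outside the daylight-saving period (24 March – 8 November), so Rasarn Canton is on standard time, UTC+04:00.
13:30 UTC + 4h = 17:30 Rasarn Canton.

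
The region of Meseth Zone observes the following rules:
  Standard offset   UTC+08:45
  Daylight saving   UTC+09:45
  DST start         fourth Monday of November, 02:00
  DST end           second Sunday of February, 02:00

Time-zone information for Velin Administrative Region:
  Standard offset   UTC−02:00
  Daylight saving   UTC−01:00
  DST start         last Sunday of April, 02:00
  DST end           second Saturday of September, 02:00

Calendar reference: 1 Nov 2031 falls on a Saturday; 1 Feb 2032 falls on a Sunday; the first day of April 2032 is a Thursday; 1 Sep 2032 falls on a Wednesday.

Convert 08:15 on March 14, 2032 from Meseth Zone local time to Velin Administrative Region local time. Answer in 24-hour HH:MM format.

21:30

1 November 2031 is a Saturday, so the first Monday is November 3 and the fourth is November 24.
1 February 2032 is a Sunday, so the first Sunday is February 1 and the second is February 8.
Daylight saving runs 24 November 2031 – 8 February 2032; March 14, 2032 is outside that window, so Meseth Zone is on standard time at UTC+08:45.
08:15 Meseth Zone − 8h45m = 23:30 UTC (rolling into the previous day, 13 March 2032).
1 April 2032 is a Thursday, so Sundays fall on 4, 11, 18, 25; the last is April 25.
1 September 2032 is a Wednesday, so the first Saturday is September 4 and the second is September 11.
At the standard offset (UTC−02:00), 23:30 UTC − 2h = 21:30 Velin Administrative Region standard time.
Daylight saving runs 25 April – 11 September; the standard-time date in Velin Administrative Region, March 13, 2032, is outside that window, so Velin Administrative Region is on standard time at UTC−02:00.
23:30 UTC − 2h = 21:30 Velin Administrative Region.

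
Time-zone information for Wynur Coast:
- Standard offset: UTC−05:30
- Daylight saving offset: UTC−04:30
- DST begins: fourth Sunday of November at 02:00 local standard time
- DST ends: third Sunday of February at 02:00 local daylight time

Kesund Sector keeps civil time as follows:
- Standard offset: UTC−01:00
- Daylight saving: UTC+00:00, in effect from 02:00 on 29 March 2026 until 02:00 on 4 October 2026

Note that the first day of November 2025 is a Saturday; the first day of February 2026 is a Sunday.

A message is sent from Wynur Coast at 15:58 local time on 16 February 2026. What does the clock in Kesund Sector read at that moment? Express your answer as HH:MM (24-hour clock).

20:28

1 November 2025 is a Saturday, so the first Sunday is November 2 and the fourth is November 23.
1 February 2026 is a Sunday, so the first Sunday is February 1 and the third is February 15.
Daylight saving runs 23 November 2025 – 15 February 2026; 16 February 2026 is outside that window, so Wynur Coast is on standard time at UTC−05:30.
15:58 Wynur Coast + 5h30m = 21:28 UTC.
At the standard offset (UTC−01:00), 21:28 UTC − 1h = 20:28 Kesund Sector standard time.
The standard-time date in Kesund Sector, 16 February 2026, does not fall between 29 March and 4 October, so daylight saving is not in effect and Kesund Sector is at UTC−01:00.
21:28 UTC − 1h = 20:28 Kesund Sector.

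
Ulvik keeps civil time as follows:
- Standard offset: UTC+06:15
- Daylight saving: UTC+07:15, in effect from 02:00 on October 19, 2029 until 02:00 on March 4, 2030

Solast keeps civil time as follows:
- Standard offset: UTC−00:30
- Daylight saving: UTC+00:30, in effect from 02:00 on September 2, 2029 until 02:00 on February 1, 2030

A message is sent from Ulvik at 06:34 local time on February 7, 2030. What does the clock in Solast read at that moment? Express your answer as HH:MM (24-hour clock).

22:49

February 7, 2030 falls between 19 October 2029 and 4 March 2030, so daylight saving is in effect and Ulvik is at UTC+07:15.
06:34 Ulvik − 7h15m = 23:19 UTC (rolling into the previous day, 6 February 2030).
At the standard offset (UTC−00:30), 23:19 UTC − 0h30m = 22:49 Solast standard time.
The standard-time date in Solast, February 6, 2030, does not fall between 2 September 2029 and 1 February 2030, so daylight saving is not in effect and Solast is at UTC−00:30.
23:19 UTC − 0h30m = 22:49 Solast.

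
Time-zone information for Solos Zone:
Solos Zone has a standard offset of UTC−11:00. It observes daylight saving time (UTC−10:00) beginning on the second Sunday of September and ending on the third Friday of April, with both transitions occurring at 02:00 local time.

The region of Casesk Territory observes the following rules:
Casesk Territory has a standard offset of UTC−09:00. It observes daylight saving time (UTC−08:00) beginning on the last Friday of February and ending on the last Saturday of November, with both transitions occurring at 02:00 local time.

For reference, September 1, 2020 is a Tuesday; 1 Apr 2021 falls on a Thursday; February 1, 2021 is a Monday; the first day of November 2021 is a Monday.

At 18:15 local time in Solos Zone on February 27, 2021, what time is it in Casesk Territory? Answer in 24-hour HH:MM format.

20:15

1 September 2020 is a Tuesday, so the first Sunday is September 6 and the second is September 13.
1 April 2021 is a Thursday, so the first Friday is April 2 and the third is April 16.
February 27, 2021 falls between 13 September 2020 and 16 April 2021, so daylight saving is in effect and Solos Zone is at UTC−10:00.
18:15 Solos Zone + 10h = 04:15 UTC (rolling into the next day, 28 February 2021).
1 February 2021 is a Monday, so Fridays fall on 5, 12, 19, 26; the last is February 26.
1 November 2021 is a Monday, so Saturdays fall on 6, 13, 20, 27; the last is November 27.
At the standard offset (UTC−09:00), 04:15 UTC − 9h = 19:15 Casesk Territory standard time (rolling into the previous day, 27 February 2021).
The standard-time date in Casesk Territory, February 27, 2021, lies within the daylight-saving period (26 February – 27 November), so Casesk Territory is on daylight time, UTC−08:00.
04:15 UTC − 8h = 20:15 Casesk Territory (rolling into the previous day, 27 February 2021).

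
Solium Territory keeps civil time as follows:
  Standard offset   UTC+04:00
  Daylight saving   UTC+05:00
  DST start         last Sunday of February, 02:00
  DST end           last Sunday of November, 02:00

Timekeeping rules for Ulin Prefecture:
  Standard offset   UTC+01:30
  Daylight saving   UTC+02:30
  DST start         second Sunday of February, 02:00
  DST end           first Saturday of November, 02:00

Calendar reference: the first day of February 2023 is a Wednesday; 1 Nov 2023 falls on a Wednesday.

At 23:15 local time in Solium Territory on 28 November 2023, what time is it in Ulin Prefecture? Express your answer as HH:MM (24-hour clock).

20:45

1 February 2023 is a Wednesday, so Sundays fall on 5, 12, 19, 26; the last is February 26.
1 November 2023 is a Wednesday, so Sundays fall on 5, 12, 19, 26; the last is November 26.
28 November 2023 does not fall between 26 February and 26 November, so daylight saving is not in effect and Solium Territory is at UTC+04:00.
23:15 Solium Territory − 4h = 19:15 UTC.
1 February 2023 is a Wednesday, so the first Sunday is February 5 and the second is February 12.
1 November 2023 is a Wednesday, so the first Saturday is November 4.
At the standard offset (UTC+01:30), 19:15 UTC + 1h30m = 20:45 Ulin Prefecture standard time.
Daylight saving runs 12 February – 4 November; the standard-time date in Ulin Prefecture, 28 November 2023, is outside that window, so Ulin Prefecture is on standard time at UTC+01:30.
19:15 UTC + 1h30m = 20:45 Ulin Prefecture.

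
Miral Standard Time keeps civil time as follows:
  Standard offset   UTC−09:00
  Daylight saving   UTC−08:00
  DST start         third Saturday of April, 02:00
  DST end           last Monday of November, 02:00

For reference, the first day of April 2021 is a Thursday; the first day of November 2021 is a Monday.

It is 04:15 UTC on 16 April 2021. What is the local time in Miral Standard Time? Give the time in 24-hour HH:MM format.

19:15

1 April 2021 is a Thursday, so the first Saturday is April 3 and the third is April 17.
1 November 2021 is a Monday, so Mondays fall on 1, 8, 15, 22, 29; the last is November 29.
At the standard offset (UTC−09:00), 04:15 UTC − 9h = 19:15 Miral Standard Time standard time (rolling into the previous day, 15 April 2021).
The standard-time date in Miral Standard Time, 15 April 2021, does not fall between 17 April and 29 November, so daylight saving is not in effect and Miral Standard Time is at UTC−09:00.
04:15 UTC − 9h = 19:15 local (rolling into the previous day, 15 April 2021).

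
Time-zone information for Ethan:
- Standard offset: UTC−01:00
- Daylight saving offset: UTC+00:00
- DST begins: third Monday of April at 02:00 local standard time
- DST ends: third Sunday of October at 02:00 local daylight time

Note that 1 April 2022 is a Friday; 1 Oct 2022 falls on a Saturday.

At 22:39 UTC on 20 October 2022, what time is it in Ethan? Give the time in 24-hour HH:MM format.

1 April 2022 is a Friday, so the first Monday is April 4 and the third is April 18.
1 October 2022 is a Saturday, so the first Sunday is October 2 and the third is October 16.
At the standard offset (UTC−01:00), 22:39 UTC − 1h = 21:39 Ethan standard time.
Daylight saving runs 18 April – 16 October; the standard-time date in Ethan, 20 October 2022, is outside that window, so Ethan is on standard time at UTC−01:00.
22:39 UTC − 1h = 21:39 local.

21:39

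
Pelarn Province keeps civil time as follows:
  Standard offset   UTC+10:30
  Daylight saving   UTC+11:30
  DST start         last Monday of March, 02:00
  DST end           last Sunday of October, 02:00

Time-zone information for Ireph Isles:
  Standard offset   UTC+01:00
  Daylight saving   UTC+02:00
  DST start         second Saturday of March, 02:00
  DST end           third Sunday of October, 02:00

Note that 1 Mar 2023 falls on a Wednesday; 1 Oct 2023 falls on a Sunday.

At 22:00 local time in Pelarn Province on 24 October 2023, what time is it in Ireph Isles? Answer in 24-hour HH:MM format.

1 March 2023 is a Wednesday, so Mondays fall on 6, 13, 20, 27; the last is March 27.
1 October 2023 is a Sunday, so Sundays fall on 1, 8, 15, 22, 29; the last is October 29.
Daylight saving runs 27 March – 29 October; 24 October 2023 is inside that window, so Pelarn Province is at UTC+11:30.
22:00 Pelarn Province − 11h30m = 10:30 UTC.
1 March 2023 is a Wednesday, so the first Saturday is March 4 and the second is March 11.
1 October 2023 is a Sunday, so the first Sunday is October 1 and the third is October 15.
At the standard offset (UTC+01:00), 10:30 UTC + 1h = 11:30 Ireph Isles standard time.
The standard-time date in Ireph Isles, 24 October 2023, does not fall between 11 March and 15 October, so daylight saving is not in effect and Ireph Isles is at UTC+01:00.
10:30 UTC + 1h = 11:30 Ireph Isles.

11:30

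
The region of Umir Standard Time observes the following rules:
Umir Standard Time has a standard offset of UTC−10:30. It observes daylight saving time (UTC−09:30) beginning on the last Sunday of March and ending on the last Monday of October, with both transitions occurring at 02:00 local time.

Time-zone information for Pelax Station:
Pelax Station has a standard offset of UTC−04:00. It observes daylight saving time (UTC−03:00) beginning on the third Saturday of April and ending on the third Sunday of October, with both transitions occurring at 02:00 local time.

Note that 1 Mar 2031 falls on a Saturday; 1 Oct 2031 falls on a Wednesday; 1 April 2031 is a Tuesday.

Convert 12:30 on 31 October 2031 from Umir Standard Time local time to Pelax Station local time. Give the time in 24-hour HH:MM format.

1 March 2031 is a Saturday, so Sundays fall on 2, 9, 16, 23, 30; the last is March 30.
1 October 2031 is a Wednesday, so Mondays fall on 6, 13, 20, 27; the last is October 27.
Daylight saving runs 30 March – 27 October; 31 October 2031 is outside that window, so Umir Standard Time is on standard time at UTC−10:30.
12:30 Umir Standard Time + 10h30m = 23:00 UTC.
1 April 2031 is a Tuesday, so the first Saturday is April 5 and the third is April 19.
1 October 2031 is a Wednesday, so the first Sunday is October 5 and the third is October 19.
At the standard offset (UTC−04:00), 23:00 UTC − 4h = 19:00 Pelax Station standard time.
Daylight saving runs 19 April – 19 October; the standard-time date in Pelax Station, 31 October 2031, is outside that window, so Pelax Station is on standard time at UTC−04:00.
23:00 UTC − 4h = 19:00 Pelax Station.

19:00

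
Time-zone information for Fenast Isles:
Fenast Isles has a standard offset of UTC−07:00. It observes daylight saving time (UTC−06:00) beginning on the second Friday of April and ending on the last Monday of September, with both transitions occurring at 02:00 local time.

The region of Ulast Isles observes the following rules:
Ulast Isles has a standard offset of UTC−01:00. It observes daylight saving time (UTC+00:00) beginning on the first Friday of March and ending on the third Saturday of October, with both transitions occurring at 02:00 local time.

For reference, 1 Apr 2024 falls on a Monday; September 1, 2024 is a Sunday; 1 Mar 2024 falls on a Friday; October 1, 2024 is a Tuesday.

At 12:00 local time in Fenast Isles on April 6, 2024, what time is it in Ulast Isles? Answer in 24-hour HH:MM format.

1 April 2024 is a Monday, so the first Friday is April 5 and the second is April 12.
1 September 2024 is a Sunday, so Mondays fall on 2, 9, 16, 23, 30; the last is September 30.
April 6, 2024 does not fall between 12 April and 30 September, so daylight saving is not in effect and Fenast Isles is at UTC−07:00.
12:00 Fenast Isles + 7h = 19:00 UTC.
1 March 2024 is a Friday, so the first Friday is March 1.
1 October 2024 is a Tuesday, so the first Saturday is October 5 and the third is October 19.
At the standard offset (UTC−01:00), 19:00 UTC − 1h = 18:00 Ulast Isles standard time.
Daylight saving runs 1 March – 19 October; the standard-time date in Ulast Isles, April 6, 2024, is inside that window, so Ulast Isles is at UTC+00:00.
19:00 UTC + 0h = 19:00 Ulast Isles.

19:00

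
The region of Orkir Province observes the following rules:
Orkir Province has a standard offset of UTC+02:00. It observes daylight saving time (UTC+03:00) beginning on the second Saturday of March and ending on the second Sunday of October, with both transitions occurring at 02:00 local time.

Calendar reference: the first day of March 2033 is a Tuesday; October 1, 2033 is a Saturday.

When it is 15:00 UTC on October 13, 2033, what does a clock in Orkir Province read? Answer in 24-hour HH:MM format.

17:00

1 March 2033 is a Tuesday, so the first Saturday is March 5 and the second is March 12.
1 October 2033 is a Saturday, so the first Sunday is October 2 and the second is October 9.
At the standard offset (UTC+02:00), 15:00 UTC + 2h = 17:00 Orkir Province standard time.
The standard-time date in Orkir Province, October 13, 2033, is outside the daylight-saving period (12 March – 9 October), so Orkir Province is on standard time, UTC+02:00.
15:00 UTC + 2h = 17:00 local.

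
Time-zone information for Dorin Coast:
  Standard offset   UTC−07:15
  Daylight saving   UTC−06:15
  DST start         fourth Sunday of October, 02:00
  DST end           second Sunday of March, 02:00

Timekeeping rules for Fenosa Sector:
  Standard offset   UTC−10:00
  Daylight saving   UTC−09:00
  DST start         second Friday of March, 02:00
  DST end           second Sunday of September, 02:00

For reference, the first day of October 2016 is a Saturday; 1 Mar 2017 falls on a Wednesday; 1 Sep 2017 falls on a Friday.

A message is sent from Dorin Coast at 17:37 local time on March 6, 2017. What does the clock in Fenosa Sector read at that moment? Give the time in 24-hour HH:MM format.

13:52

1 October 2016 is a Saturday, so the first Sunday is October 2 and the fourth is October 23.
1 March 2017 is a Wednesday, so the first Sunday is March 5 and the second is March 12.
Daylight saving runs 23 October 2016 – 12 March 2017; March 6, 2017 is inside that window, so Dorin Coast is at UTC−06:15.
17:37 Dorin Coast + 6h15m = 23:52 UTC.
1 March 2017 is a Wednesday, so the first Friday is March 3 and the second is March 10.
1 September 2017 is a Friday, so the first Sunday is September 3 and the second is September 10.
At the standard offset (UTC−10:00), 23:52 UTC − 10h = 13:52 Fenosa Sector standard time.
The standard-time date in Fenosa Sector, March 6, 2017, is outside the daylight-saving period (10 March – 10 September), so Fenosa Sector is on standard time, UTC−10:00.
23:52 UTC − 10h = 13:52 Fenosa Sector.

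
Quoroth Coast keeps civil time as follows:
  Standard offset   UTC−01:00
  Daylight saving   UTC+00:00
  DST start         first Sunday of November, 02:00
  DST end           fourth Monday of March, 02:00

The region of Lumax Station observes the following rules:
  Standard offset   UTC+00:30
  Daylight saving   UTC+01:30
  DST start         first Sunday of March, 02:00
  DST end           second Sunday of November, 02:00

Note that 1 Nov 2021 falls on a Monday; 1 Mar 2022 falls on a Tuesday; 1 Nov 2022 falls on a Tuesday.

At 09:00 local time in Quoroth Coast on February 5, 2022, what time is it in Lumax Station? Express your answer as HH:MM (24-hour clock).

09:30

1 November 2021 is a Monday, so the first Sunday is November 7.
1 March 2022 is a Tuesday, so the first Monday is March 7 and the fourth is March 28.
Daylight saving runs 7 November 2021 – 28 March 2022; February 5, 2022 is inside that window, so Quoroth Coast is at UTC+00:00.
09:00 Quoroth Coast − 0h = 09:00 UTC.
1 March 2022 is a Tuesday, so the first Sunday is March 6.
1 November 2022 is a Tuesday, so the first Sunday is November 6 and the second is November 13.
At the standard offset (UTC+00:30), 09:00 UTC + 0h30m = 09:30 Lumax Station standard time.
Daylight saving runs 6 March – 13 November; the standard-time date in Lumax Station, February 5, 2022, is outside that window, so Lumax Station is on standard time at UTC+00:30.
09:00 UTC + 0h30m = 09:30 Lumax Station.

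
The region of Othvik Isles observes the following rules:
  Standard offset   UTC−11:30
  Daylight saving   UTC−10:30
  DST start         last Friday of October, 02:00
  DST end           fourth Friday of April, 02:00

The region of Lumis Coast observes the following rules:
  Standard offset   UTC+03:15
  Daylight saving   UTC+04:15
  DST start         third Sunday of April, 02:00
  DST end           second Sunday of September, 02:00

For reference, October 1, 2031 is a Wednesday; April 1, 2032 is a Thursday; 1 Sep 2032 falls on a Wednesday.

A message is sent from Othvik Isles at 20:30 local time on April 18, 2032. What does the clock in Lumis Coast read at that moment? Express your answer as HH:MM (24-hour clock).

1 October 2031 is a Wednesday, so Fridays fall on 3, 10, 17, 24, 31; the last is October 31.
1 April 2032 is a Thursday, so the first Friday is April 2 and the fourth is April 23.
April 18, 2032 falls between 31 October 2031 and 23 April 2032, so daylight saving is in effect and Othvik Isles is at UTC−10:30.
20:30 Othvik Isles + 10h30m = 07:00 UTC (rolling into the next day, 19 April 2032).
1 April 2032 is a Thursday, so the first Sunday is April 4 and the third is April 18.
1 September 2032 is a Wednesday, so the first Sunday is September 5 and the second is September 12.
At the standard offset (UTC+03:15), 07:00 UTC + 3h15m = 10:15 Lumis Coast standard time.
The standard-time date in Lumis Coast, April 19, 2032, lies within the daylight-saving period (18 April – 12 September), so Lumis Coast is on daylight time, UTC+04:15.
07:00 UTC + 4h15m = 11:15 Lumis Coast.

11:15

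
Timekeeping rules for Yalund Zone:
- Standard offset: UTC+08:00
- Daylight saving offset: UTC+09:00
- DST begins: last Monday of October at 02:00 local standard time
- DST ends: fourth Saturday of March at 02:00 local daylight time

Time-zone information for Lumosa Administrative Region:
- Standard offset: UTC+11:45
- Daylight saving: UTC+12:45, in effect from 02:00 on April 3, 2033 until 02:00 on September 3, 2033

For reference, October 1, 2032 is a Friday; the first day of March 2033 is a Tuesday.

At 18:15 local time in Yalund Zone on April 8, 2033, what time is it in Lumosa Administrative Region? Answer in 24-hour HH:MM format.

23:00

1 October 2032 is a Friday, so Mondays fall on 4, 11, 18, 25; the last is October 25.
1 March 2033 is a Tuesday, so the first Saturday is March 5 and the fourth is March 26.
Daylight saving runs 25 October 2032 – 26 March 2033; April 8, 2033 is outside that window, so Yalund Zone is on standard time at UTC+08:00.
18:15 Yalund Zone − 8h = 10:15 UTC.
At the standard offset (UTC+11:45), 10:15 UTC + 11h45m = 22:00 Lumosa Administrative Region standard time.
Daylight saving runs 3 April – 3 September; the standard-time date in Lumosa Administrative Region, April 8, 2033, is inside that window, so Lumosa Administrative Region is at UTC+12:45.
10:15 UTC + 12h45m = 23:00 Lumosa Administrative Region.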